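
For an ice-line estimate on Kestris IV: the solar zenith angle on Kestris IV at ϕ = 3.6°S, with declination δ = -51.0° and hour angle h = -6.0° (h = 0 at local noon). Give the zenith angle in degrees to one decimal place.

cos θ_z = sin ϕ sin δ + cos ϕ cos δ cos h = 0.048797 + 0.624638 = 0.673435.
θ_z = arccos(0.673435) = 47.7°.

θ_z = 47.7°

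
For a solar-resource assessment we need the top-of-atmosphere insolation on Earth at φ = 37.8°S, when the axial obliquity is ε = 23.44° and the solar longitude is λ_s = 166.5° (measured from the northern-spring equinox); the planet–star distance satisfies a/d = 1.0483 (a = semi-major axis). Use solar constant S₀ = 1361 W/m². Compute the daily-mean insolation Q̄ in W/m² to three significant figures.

Solar declination: sin δ = sin ε · sin λ_s = sin 23.44° × sin 166.5° = 0.09286, so δ = +5.328°.
cos H₀ = −tan(-37.8°) tan(+5.328°) = 0.0723, H₀ = 1.4984 rad.
Bracket: H₀ sin φ sin δ + cos φ cos δ sin H₀ = 1.4984×-0.61291×0.09286 + 0.79016×0.99568×0.99738 = -0.085281 + 0.784685 = 0.699404.
Inverse-square distance factor (a/d)² = 1.0483² = 1.098933.
Q̄ = (S₀/π) × 1.098933 × [bracket] = (1361/π) × 1.098933 × 0.699404 = 333.0 W/m².

Q̄ ≈ 333 W/m²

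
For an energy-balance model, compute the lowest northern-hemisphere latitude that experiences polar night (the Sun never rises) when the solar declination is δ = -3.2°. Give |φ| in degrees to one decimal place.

|φ| = 86.8°

Polar night requires cos H₀ = −tan φ tan δ ≥ 1, i.e. tan φ tan δ ≤ −1.
The boundary is |tan φ| · |tan δ| = 1, so |φ| = 90° − |δ| = 90° − 3.2° = 86.8° in the northern hemisphere.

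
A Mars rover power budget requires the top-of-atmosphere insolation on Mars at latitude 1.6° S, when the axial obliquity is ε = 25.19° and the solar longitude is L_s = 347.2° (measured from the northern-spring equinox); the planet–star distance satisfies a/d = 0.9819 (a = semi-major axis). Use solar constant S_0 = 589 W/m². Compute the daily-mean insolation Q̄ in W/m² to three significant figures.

Solar declination: sin δ = sin ε · sin L_s = sin 25.19° × sin 347.2° = -0.09430, so δ = -5.411°.
cos h₀ = −tan(-1.6°) tan(-5.411°) = -0.0026, h₀ = 1.5734 rad.
Bracket: h₀ sin ϕ sin δ + cos ϕ cos δ sin h₀ = 1.5734×-0.02792×-0.09430 + 0.99961×0.99554×1.00000 = 0.004143 + 0.995152 = 0.999295.
Inverse-square distance factor (a/d)² = 0.9819² = 0.964128.
Q̄ = (S_0/π) × 0.964128 × [bracket] = (589/π) × 0.964128 × 0.999295 = 180.6 W/m².

Q̄ ≈ 181 W/m²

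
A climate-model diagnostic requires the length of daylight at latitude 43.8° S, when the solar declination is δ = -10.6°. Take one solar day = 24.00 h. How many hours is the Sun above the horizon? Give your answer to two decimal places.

cos h₀ = −tan ϕ · tan δ = −tan(-43.8°) × tan(-10.600°) = -0.1795, so h₀ = 1.7512 rad = 100.34°.
Daylight = 2h₀/(2π) × 24.00 h = (1.7512/π) × 24.00 = 13.38 h.

13.38 h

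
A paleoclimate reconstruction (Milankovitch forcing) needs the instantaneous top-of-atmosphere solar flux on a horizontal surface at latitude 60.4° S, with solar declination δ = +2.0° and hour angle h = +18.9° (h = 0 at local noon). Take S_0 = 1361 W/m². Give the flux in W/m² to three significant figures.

594 W/m²

cos θ_z = sin ϕ sin δ + cos ϕ cos δ cos h = -0.030345 + 0.467026 = 0.436681.
Flux = S_0 · cos θ_z = 1361 × 0.436681 = 594.3 W/m².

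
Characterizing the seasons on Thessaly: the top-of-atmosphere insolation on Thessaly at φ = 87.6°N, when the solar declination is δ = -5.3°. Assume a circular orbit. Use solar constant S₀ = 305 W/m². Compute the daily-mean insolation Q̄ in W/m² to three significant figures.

Q̄ ≈ 0.00 W/m²

cos H₀ = −tan(+87.6°) tan(-5.300°) = 2.2134 ≥ 1 ⇒ polar night, H₀ = 0 and Q̄ = 0.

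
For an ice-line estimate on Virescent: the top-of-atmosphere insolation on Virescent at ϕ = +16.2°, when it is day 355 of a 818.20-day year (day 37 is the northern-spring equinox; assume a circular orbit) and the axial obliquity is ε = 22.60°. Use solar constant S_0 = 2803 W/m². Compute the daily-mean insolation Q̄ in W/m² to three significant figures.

Q̄ ≈ 929 W/m²

Solar longitude: L_s = 360° × (355 − 37)/818.20 = 139.917°.
sin δ = sin 22.60° × sin 139.917° = 0.24745, so δ = +14.326°.
cos h₀ = −tan(+16.2°) tan(+14.326°) = -0.0742, h₀ = 1.6451 rad.
Bracket: h₀ sin ϕ sin δ + cos ϕ cos δ sin h₀ = 1.6451×0.27899×0.24745 + 0.96029×0.96890×0.99724 = 0.113571 + 0.927857 = 1.041428.
Q̄ = (S_0/π) × [bracket] = (2803/π) × 1.041428 = 929.2 W/m².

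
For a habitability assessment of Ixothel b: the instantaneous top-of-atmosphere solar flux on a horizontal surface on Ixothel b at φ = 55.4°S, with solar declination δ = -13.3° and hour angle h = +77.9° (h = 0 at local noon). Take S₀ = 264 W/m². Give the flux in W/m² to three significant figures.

cos θ_z = sin φ sin δ + cos φ cos δ cos h = 0.189362 + 0.115838 = 0.305200.
Flux = S₀ · cos θ_z = 264 × 0.305200 = 80.57 W/m².

80.6 W/m²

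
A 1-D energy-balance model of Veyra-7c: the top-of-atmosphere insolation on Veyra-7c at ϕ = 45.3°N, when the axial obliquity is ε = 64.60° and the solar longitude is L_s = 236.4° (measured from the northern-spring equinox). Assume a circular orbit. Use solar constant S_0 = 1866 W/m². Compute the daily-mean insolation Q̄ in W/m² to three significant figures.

Q̄ ≈ 0.00 W/m²

Solar declination: sin δ = sin ε · sin L_s = sin 64.60° × sin 236.4° = -0.75241, so δ = -48.799°.
cos h₀ = −tan(+45.3°) tan(-48.799°) = 1.1543 ≥ 1 ⇒ polar night, h₀ = 0 and Q̄ = 0.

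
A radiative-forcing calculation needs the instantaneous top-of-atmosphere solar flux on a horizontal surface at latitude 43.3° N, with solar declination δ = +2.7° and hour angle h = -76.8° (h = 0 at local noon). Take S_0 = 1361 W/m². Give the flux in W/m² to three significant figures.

270 W/m²

cos θ_z = sin ϕ sin δ + cos ϕ cos δ cos h = 0.032306 + 0.166003 = 0.198309.
Flux = S_0 · cos θ_z = 1361 × 0.198309 = 269.9 W/m².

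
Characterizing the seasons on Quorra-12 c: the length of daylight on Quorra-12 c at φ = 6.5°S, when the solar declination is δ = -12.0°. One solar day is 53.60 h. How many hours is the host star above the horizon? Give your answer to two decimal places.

27.21 h

cos H₀ = −tan φ · tan δ = −tan(-6.5°) × tan(-12.000°) = -0.0242, so H₀ = 1.5950 rad = 91.39°.
Daylight = 2H₀/(2π) × 53.60 h = (1.5950/π) × 53.60 = 27.21 h.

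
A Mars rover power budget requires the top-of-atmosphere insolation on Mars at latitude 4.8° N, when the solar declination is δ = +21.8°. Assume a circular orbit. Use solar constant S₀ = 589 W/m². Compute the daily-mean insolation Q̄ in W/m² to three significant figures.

cos H₀ = −tan(+4.8°) tan(+21.800°) = -0.0336, H₀ = 1.6044 rad.
Bracket: H₀ sin φ sin δ + cos φ cos δ sin H₀ = 1.6044×0.08368×0.37137 + 0.99649×0.92849×0.99944 = 0.049859 + 0.924713 = 0.974572.
Q̄ = (S₀/π) × [bracket] = (589/π) × 0.974572 = 182.7 W/m².

Q̄ ≈ 183 W/m²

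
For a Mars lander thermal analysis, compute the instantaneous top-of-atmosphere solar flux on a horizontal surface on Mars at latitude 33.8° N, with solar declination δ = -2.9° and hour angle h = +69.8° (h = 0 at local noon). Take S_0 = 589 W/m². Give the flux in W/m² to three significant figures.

cos θ_z = sin ϕ sin δ + cos ϕ cos δ cos h = -0.028145 + 0.286570 = 0.258425.
Flux = S_0 · cos θ_z = 589 × 0.258425 = 152.2 W/m².

152 W/m²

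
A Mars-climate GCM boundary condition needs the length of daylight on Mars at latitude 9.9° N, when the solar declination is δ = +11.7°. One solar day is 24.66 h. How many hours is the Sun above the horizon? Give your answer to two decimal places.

cos h₀ = −tan ϕ · tan δ = −tan(+9.9°) × tan(+11.700°) = -0.0361, so h₀ = 1.6069 rad = 92.07°.
Daylight = 2h₀/(2π) × 24.66 h = (1.6069/π) × 24.66 = 12.61 h.

12.61 h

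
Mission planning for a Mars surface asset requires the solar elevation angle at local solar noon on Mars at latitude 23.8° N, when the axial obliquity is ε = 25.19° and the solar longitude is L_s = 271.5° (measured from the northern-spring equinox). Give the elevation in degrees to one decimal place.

41.0°

Solar declination: sin δ = sin ε · sin L_s = sin 25.19° × sin 271.5° = -0.42548, so δ = -25.181°.
At local noon the hour angle is zero, so the zenith angle equals |ϕ − δ| = |+23.8° − (-25.181°)| = 48.981°.
Elevation = 90° − 48.981° = 41.0°.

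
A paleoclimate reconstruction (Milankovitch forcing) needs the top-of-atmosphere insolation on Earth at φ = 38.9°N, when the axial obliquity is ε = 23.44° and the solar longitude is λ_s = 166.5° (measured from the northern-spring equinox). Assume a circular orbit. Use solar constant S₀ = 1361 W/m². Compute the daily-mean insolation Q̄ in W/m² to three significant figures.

Q̄ ≈ 376 W/m²

Solar declination: sin δ = sin ε · sin λ_s = sin 23.44° × sin 166.5° = 0.09286, so δ = +5.328°.
cos H₀ = −tan(+38.9°) tan(+5.328°) = -0.0753, H₀ = 1.6461 rad.
Bracket: H₀ sin φ sin δ + cos φ cos δ sin H₀ = 1.6461×0.62796×0.09286 + 0.77824×0.99568×0.99716 = 0.095988 + 0.772677 = 0.868665.
Q̄ = (S₀/π) × [bracket] = (1361/π) × 0.868665 = 376.3 W/m².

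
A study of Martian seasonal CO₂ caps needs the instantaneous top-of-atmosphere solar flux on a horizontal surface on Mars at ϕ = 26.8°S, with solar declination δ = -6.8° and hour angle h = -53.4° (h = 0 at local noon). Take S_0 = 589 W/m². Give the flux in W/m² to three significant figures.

cos θ_z = sin ϕ sin δ + cos ϕ cos δ cos h = 0.053386 + 0.528438 = 0.581824.
Flux = S_0 · cos θ_z = 589 × 0.581824 = 342.7 W/m².

343 W/m²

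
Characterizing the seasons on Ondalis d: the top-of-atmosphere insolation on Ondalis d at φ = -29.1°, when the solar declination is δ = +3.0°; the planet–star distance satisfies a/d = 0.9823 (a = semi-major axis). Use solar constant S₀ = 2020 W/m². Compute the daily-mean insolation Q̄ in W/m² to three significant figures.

cos H₀ = −tan(-29.1°) tan(+3.000°) = 0.0292, H₀ = 1.5416 rad.
Bracket: H₀ sin φ sin δ + cos φ cos δ sin H₀ = 1.5416×-0.48634×0.05234 + 0.87377×0.99863×0.99957 = -0.039241 + 0.872198 = 0.832957.
Inverse-square distance factor (a/d)² = 0.9823² = 0.964913.
Q̄ = (S₀/π) × 0.964913 × [bracket] = (2020/π) × 0.964913 × 0.832957 = 516.8 W/m².

Q̄ ≈ 517 W/m²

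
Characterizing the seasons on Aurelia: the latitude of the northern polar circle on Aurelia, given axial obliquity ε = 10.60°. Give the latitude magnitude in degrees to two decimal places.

79.40°

The polar circle is the lowest latitude that experiences at least one full rotation of continuous daylight at the northern-summer solstice; it lies at |φ| = 90° − ε = 90° − 10.60° = 79.40°.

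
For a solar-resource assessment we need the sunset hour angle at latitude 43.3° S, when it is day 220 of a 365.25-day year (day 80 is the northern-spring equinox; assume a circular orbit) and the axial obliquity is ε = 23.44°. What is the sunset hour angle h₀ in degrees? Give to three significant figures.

h₀ = 74.9°

Solar longitude: L_s = 360° × (220 − 80)/365.25 = 137.988°.
sin δ = sin 23.44° × sin 137.988° = 0.26624, so δ = +15.440°.
cos h₀ = −tan ϕ · tan δ = −tan(-43.3°) × tan(+15.440°) = 0.2603, so h₀ = 1.3075 rad = 74.91°.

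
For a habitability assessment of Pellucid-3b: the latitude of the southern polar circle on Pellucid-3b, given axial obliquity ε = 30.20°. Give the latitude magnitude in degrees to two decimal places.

The polar circle is the lowest latitude that experiences at least one full rotation of continuous darkness at the northern-summer solstice; it lies at |φ| = 90° − ε = 90° − 30.20° = 59.80°.

59.80°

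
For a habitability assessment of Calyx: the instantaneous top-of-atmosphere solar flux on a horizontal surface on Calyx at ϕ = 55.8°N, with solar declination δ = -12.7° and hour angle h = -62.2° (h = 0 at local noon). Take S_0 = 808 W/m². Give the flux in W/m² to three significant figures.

59.7 W/m²

cos θ_z = sin ϕ sin δ + cos ϕ cos δ cos h = -0.181831 + 0.255735 = 0.073904.
Flux = S_0 · cos θ_z = 808 × 0.073904 = 59.71 W/m².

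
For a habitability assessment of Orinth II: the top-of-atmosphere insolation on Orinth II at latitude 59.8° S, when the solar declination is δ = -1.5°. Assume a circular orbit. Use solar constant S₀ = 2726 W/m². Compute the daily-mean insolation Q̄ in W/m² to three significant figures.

cos H₀ = −tan(-59.8°) tan(-1.500°) = -0.0450, H₀ = 1.6158 rad.
Bracket: H₀ sin φ sin δ + cos φ cos δ sin H₀ = 1.6158×-0.86427×-0.02618 + 0.50302×0.99966×0.99899 = 0.036560 + 0.502341 = 0.538901.
Q̄ = (S₀/π) × [bracket] = (2726/π) × 0.538901 = 467.6 W/m².

Q̄ ≈ 468 W/m²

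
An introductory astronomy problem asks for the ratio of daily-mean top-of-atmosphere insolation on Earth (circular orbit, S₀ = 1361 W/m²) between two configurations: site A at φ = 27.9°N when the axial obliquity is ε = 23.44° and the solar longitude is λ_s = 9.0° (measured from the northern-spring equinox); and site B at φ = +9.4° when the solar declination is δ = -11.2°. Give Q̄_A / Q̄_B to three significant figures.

— Configuration A (φ=+27.9°):
Solar declination: sin δ = sin ε · sin λ_s = sin 23.44° × sin 9.0° = 0.06223, so δ = +3.568°.
cos H₀ = −tan(+27.9°) tan(+3.568°) = -0.0330, H₀ = 1.6038 rad.
Bracket: H₀ sin φ sin δ + cos φ cos δ sin H₀ = 1.6038×0.46793×0.06223 + 0.88377×0.99806×0.99945 = 0.046702 + 0.881570 = 0.928272.
Q̄ = (S₀/π) × [bracket] = (1361/π) × 0.928272 = 402.15 W/m².
— Configuration B (φ=+9.4°):
cos H₀ = −tan(+9.4°) tan(-11.200°) = 0.0328, H₀ = 1.5380 rad.
Bracket: H₀ sin φ sin δ + cos φ cos δ sin H₀ = 1.5380×0.16333×-0.19423 + 0.98657×0.98096×0.99946 = -0.048791 + 0.967263 = 0.918472.
Q̄ = (S₀/π) × [bracket] = (1361/π) × 0.918472 = 397.90 W/m².
Ratio Q̄_A / Q̄_B = 402.15 / 397.90 = 1.011.

Q̄_A / Q̄_B ≈ 1.01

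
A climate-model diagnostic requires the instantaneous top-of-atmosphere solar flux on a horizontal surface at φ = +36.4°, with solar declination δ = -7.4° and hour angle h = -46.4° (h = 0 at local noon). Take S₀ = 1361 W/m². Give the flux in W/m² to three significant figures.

645 W/m²

cos θ_z = sin φ sin δ + cos φ cos δ cos h = -0.076430 + 0.550447 = 0.474017.
Flux = S₀ · cos θ_z = 1361 × 0.474017 = 645.1 W/m².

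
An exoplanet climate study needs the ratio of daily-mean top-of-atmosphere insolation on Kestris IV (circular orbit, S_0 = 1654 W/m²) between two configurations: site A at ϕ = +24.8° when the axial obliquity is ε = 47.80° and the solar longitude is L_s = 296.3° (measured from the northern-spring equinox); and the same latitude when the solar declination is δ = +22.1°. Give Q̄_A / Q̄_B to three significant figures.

Q̄_A / Q̄_B ≈ 0.271

— Configuration A (ϕ=+24.8°):
Solar declination: sin δ = sin ε · sin L_s = sin 47.80° × sin 296.3° = -0.66412, so δ = -41.615°.
cos h₀ = −tan(+24.8°) tan(-41.615°) = 0.4105, h₀ = 1.1478 rad.
Bracket: h₀ sin ϕ sin δ + cos ϕ cos δ sin h₀ = 1.1478×0.41945×-0.66412 + 0.90778×0.74762×0.91188 = -0.319737 + 0.618870 = 0.299133.
Q̄ = (S_0/π) × [bracket] = (1654/π) × 0.299133 = 157.49 W/m².
— Configuration B (ϕ=+24.8°):
cos h₀ = −tan(+24.8°) tan(+22.100°) = -0.1876, h₀ = 1.7595 rad.
Bracket: h₀ sin ϕ sin δ + cos ϕ cos δ sin h₀ = 1.7595×0.41945×0.37622 + 0.90778×0.92653×0.98224 = 0.277659 + 0.826148 = 1.103807.
Q̄ = (S_0/π) × [bracket] = (1654/π) × 1.103807 = 581.14 W/m².
Ratio Q̄_A / Q̄_B = 157.49 / 581.14 = 0.2710.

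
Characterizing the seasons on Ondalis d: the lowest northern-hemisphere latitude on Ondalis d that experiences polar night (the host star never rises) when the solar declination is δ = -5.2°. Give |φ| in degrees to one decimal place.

Polar night requires cos H₀ = −tan φ tan δ ≥ 1, i.e. tan φ tan δ ≤ −1.
The boundary is |tan φ| · |tan δ| = 1, so |φ| = 90° − |δ| = 90° − 5.2° = 84.8° in the northern hemisphere.

|φ| = 84.8°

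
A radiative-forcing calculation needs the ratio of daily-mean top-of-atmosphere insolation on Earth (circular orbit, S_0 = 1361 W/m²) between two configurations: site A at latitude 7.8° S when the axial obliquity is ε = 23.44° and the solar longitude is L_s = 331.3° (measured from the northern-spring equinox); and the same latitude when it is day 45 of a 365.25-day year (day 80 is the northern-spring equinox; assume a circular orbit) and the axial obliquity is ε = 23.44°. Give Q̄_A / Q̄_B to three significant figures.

— Configuration A (ϕ=-7.8°):
Solar declination: sin δ = sin ε · sin L_s = sin 23.44° × sin 331.3° = -0.19103, so δ = -11.013°.
cos h₀ = −tan(-7.8°) tan(-11.013°) = -0.0267, h₀ = 1.5975 rad.
Bracket: h₀ sin ϕ sin δ + cos ϕ cos δ sin h₀ = 1.5975×-0.13572×-0.19103 + 0.99075×0.98158×0.99964 = 0.041418 + 0.972150 = 1.013568.
Q̄ = (S_0/π) × [bracket] = (1361/π) × 1.013568 = 439.10 W/m².
— Configuration B (ϕ=-7.8°):
Solar longitude: L_s = 360° × (45 − 80)/365.25 = -34.497°, i.e. -34.497° + 360° = 325.503°.
sin δ = sin 23.44° × sin 325.503° = -0.22529, so δ = -13.020°.
cos h₀ = −tan(-7.8°) tan(-13.020°) = -0.0317, h₀ = 1.6025 rad.
Bracket: h₀ sin ϕ sin δ + cos ϕ cos δ sin h₀ = 1.6025×-0.13572×-0.22529 + 0.99075×0.97429×0.99950 = 0.048999 + 0.964795 = 1.013794.
Q̄ = (S_0/π) × [bracket] = (1361/π) × 1.013794 = 439.20 W/m².
Ratio Q̄_A / Q̄_B = 439.10 / 439.20 = 0.9998.

Q̄_A / Q̄_B ≈ 1.00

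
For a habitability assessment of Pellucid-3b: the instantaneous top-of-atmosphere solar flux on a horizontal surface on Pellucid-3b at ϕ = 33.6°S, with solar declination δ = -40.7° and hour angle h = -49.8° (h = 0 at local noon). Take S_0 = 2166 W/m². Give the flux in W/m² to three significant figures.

1.66e+03 W/m²

cos θ_z = sin ϕ sin δ + cos ϕ cos δ cos h = 0.360866 + 0.407585 = 0.768451.
Flux = S_0 · cos θ_z = 2166 × 0.768451 = 1664 W/m².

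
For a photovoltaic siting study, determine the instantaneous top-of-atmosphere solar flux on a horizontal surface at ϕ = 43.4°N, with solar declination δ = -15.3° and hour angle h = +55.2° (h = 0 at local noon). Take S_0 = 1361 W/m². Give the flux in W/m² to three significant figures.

cos θ_z = sin ϕ sin δ + cos ϕ cos δ cos h = -0.181304 + 0.399969 = 0.218665.
Flux = S_0 · cos θ_z = 1361 × 0.218665 = 297.6 W/m².

298 W/m²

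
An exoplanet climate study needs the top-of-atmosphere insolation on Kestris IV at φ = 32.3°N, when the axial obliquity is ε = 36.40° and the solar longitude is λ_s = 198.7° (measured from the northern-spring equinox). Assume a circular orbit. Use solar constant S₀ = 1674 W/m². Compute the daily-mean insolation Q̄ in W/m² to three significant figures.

Q̄ ≈ 360 W/m²

Solar declination: sin δ = sin ε · sin λ_s = sin 36.40° × sin 198.7° = -0.19026, so δ = -10.968°.
cos H₀ = −tan(+32.3°) tan(-10.968°) = 0.1225, H₀ = 1.4480 rad.
Bracket: H₀ sin φ sin δ + cos φ cos δ sin H₀ = 1.4480×0.53435×-0.19026 + 0.84526×0.98173×0.99247 = -0.147212 + 0.823569 = 0.676357.
Q̄ = (S₀/π) × [bracket] = (1674/π) × 0.676357 = 360.4 W/m².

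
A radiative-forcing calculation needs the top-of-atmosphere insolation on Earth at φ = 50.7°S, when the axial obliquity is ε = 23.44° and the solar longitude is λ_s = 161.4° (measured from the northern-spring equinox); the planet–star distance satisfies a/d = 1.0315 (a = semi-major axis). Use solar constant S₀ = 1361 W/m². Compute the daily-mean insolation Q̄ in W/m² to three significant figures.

Q̄ ≈ 222 W/m²

Solar declination: sin δ = sin ε · sin λ_s = sin 23.44° × sin 161.4° = 0.12688, so δ = +7.289°.
cos H₀ = −tan(-50.7°) tan(+7.289°) = 0.1563, H₀ = 1.4139 rad.
Bracket: H₀ sin φ sin δ + cos φ cos δ sin H₀ = 1.4139×-0.77384×0.12688 + 0.63338×0.99192×0.98771 = -0.138824 + 0.620541 = 0.481717.
Inverse-square distance factor (a/d)² = 1.0315² = 1.063992.
Q̄ = (S₀/π) × 1.063992 × [bracket] = (1361/π) × 1.063992 × 0.481717 = 222.0 W/m².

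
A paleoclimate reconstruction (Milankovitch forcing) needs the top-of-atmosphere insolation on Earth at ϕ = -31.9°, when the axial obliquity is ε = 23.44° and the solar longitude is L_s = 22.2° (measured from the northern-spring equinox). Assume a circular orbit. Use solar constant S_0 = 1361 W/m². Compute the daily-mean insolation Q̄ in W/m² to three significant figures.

Q̄ ≈ 311 W/m²

Solar declination: sin δ = sin ε · sin L_s = sin 23.44° × sin 22.2° = 0.15030, so δ = +8.644°.
cos h₀ = −tan(-31.9°) tan(+8.644°) = 0.0946, h₀ = 1.4760 rad.
Bracket: h₀ sin ϕ sin δ + cos ϕ cos δ sin h₀ = 1.4760×-0.52844×0.15030 + 0.84897×0.98864×0.99551 = -0.117231 + 0.835557 = 0.718326.
Q̄ = (S_0/π) × [bracket] = (1361/π) × 0.718326 = 311.2 W/m².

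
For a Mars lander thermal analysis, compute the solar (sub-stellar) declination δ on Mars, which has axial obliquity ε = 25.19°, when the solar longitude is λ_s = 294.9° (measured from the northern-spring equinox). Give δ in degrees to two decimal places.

sin δ = sin ε · sin λ_s = sin 25.19° × sin 294.9° = -0.386057.
δ = arcsin(-0.386057) = -22.71°.

δ = -22.71°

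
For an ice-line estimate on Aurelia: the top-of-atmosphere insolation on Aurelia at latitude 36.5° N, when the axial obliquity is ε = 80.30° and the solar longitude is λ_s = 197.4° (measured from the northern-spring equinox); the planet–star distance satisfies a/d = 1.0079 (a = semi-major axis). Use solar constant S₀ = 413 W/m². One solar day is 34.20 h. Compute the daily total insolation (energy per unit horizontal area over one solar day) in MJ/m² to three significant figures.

8.43 MJ/m²

Solar declination: sin δ = sin ε · sin λ_s = sin 80.30° × sin 197.4° = -0.29477, so δ = -17.143°.
cos H₀ = −tan(+36.5°) tan(-17.143°) = 0.2283, H₀ = 1.3405 rad.
Bracket: H₀ sin φ sin δ + cos φ cos δ sin H₀ = 1.3405×0.59482×-0.29477 + 0.80386×0.95557×0.97360 = -0.235037 + 0.747865 = 0.512828.
Inverse-square distance factor (a/d)² = 1.0079² = 1.015862.
Q̄ = (S₀/π) × 1.015862 × [bracket] = (413/π) × 1.015862 × 0.512828 = 68.487 W/m².
Daily total = Q̄ × 34.20 h × 3600 s/h = 68.487 × 34.20 × 3600 / 10⁶ = 8.432 MJ/m².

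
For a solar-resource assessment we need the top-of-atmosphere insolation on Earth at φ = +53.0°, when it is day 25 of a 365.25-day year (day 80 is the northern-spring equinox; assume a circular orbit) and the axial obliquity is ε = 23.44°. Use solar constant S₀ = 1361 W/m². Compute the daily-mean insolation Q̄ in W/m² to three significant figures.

Solar longitude: λ_s = 360° × (25 − 80)/365.25 = -54.209°, i.e. -54.209° + 360° = 305.791°.
sin δ = sin 23.44° × sin 305.791° = -0.32267, so δ = -18.824°.
cos H₀ = −tan(+53.0°) tan(-18.824°) = 0.4524, H₀ = 1.1013 rad.
Bracket: H₀ sin φ sin δ + cos φ cos δ sin H₀ = 1.1013×0.79864×-0.32267 + 0.60182×0.94651×0.89182 = -0.283802 + 0.508006 = 0.224204.
Q̄ = (S₀/π) × [bracket] = (1361/π) × 0.224204 = 97.13 W/m².

Q̄ ≈ 97.1 W/m²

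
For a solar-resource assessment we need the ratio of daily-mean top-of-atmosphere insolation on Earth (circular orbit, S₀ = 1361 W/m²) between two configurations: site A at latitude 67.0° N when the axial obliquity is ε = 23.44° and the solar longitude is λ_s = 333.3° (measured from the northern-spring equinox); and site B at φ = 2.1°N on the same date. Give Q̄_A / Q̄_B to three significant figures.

Q̄_A / Q̄_B ≈ 0.166

— Configuration A (φ=+67.0°):
Solar declination: sin δ = sin ε · sin λ_s = sin 23.44° × sin 333.3° = -0.17873, so δ = -10.296°.
cos H₀ = −tan(+67.0°) tan(-10.296°) = 0.4280, H₀ = 1.1286 rad.
Bracket: H₀ sin φ sin δ + cos φ cos δ sin H₀ = 1.1286×0.92050×-0.17873 + 0.39073×0.98390×0.90380 = -0.185678 + 0.347456 = 0.161778.
Q̄ = (S₀/π) × [bracket] = (1361/π) × 0.161778 = 70.085 W/m².
— Configuration B (φ=+2.1°):
cos H₀ = −tan(+2.1°) tan(-10.296°) = 0.0067, H₀ = 1.5641 rad.
Bracket: H₀ sin φ sin δ + cos φ cos δ sin H₀ = 1.5641×0.03664×-0.17873 + 0.99933×0.98390×0.99998 = -0.010243 + 0.983221 = 0.972978.
Q̄ = (S₀/π) × [bracket] = (1361/π) × 0.972978 = 421.51 W/m².
Ratio Q̄_A / Q̄_B = 70.085 / 421.51 = 0.1663.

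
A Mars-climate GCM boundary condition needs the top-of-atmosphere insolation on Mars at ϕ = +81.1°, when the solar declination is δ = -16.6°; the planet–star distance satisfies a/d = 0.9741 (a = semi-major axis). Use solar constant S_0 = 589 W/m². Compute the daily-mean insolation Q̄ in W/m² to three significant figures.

Q̄ ≈ 0.00 W/m²

cos h₀ = −tan(+81.1°) tan(-16.600°) = 1.9037 ≥ 1 ⇒ polar night, h₀ = 0 and Q̄ = 0.
Inverse-square distance factor (a/d)² = 0.9741² = 0.948871.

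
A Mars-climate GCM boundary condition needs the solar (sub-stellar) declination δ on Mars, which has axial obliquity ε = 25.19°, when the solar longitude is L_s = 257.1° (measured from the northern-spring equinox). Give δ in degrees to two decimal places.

δ = -24.51°

sin δ = sin ε · sin L_s = sin 25.19° × sin 257.1° = -0.414879.
δ = arcsin(-0.414879) = -24.51°.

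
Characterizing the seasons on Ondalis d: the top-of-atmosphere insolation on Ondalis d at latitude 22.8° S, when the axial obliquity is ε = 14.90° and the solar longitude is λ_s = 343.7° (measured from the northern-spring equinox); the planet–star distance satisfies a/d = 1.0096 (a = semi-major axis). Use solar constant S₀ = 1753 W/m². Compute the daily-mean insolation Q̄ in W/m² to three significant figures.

Q̄ ≈ 548 W/m²

Solar declination: sin δ = sin ε · sin λ_s = sin 14.90° × sin 343.7° = -0.07217, so δ = -4.139°.
cos H₀ = −tan(-22.8°) tan(-4.139°) = -0.0304, H₀ = 1.6012 rad.
Bracket: H₀ sin φ sin δ + cos φ cos δ sin H₀ = 1.6012×-0.38752×-0.07217 + 0.92186×0.99739×0.99954 = 0.044781 + 0.919031 = 0.963812.
Inverse-square distance factor (a/d)² = 1.0096² = 1.019292.
Q̄ = (S₀/π) × 1.019292 × [bracket] = (1753/π) × 1.019292 × 0.963812 = 548.2 W/m².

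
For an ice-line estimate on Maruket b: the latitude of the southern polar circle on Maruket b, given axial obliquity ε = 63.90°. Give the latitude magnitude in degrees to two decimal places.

26.10°

The polar circle is the lowest latitude that experiences at least one full rotation of continuous darkness at the northern-summer solstice; it lies at |φ| = 90° − ε = 90° − 63.90° = 26.10°.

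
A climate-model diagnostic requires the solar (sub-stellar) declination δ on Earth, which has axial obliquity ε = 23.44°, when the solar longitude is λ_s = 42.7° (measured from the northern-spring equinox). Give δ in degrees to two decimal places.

δ = +15.65°

sin δ = sin ε · sin λ_s = sin 23.44° × sin 42.7° = 0.269764.
δ = arcsin(0.269764) = +15.65°.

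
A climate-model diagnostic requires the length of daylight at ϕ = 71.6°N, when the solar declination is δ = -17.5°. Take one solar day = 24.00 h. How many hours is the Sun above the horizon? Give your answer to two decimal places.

cos h₀ = −tan ϕ · tan δ = −tan(+71.6°) × tan(-17.500°) = 0.9478, so h₀ = 0.3245 rad = 18.59°.
Daylight = 2h₀/(2π) × 24.00 h = (0.3245/π) × 24.00 = 2.48 h.

2.48 h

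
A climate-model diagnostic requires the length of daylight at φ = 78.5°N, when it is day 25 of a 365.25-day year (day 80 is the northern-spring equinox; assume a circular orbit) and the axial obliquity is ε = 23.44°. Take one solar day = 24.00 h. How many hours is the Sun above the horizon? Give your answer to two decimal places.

Solar longitude: λ_s = 360° × (25 − 80)/365.25 = -54.209°, i.e. -54.209° + 360° = 305.791°.
sin δ = sin 23.44° × sin 305.791° = -0.32267, so δ = -18.824°.
cos H₀ = −tan φ · tan δ = 1.6756 ≥ 1, so the Sun never rises (polar night) and H₀ = 0.
Daylight = 2H₀/(2π) × 24.00 h = (0.0000/π) × 24.00 = 0.00 h.

0.00 h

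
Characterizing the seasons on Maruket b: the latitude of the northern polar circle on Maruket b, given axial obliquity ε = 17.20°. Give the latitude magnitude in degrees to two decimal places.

The polar circle is the lowest latitude that experiences at least one full rotation of continuous daylight at the northern-summer solstice; it lies at |ϕ| = 90° − ε = 90° − 17.20° = 72.80°.

72.80°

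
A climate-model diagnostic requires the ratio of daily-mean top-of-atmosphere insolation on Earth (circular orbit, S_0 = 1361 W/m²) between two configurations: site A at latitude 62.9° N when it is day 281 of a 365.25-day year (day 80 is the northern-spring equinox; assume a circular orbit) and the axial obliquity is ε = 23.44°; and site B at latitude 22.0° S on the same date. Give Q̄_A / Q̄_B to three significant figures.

— Configuration A (ϕ=+62.9°):
Solar longitude: L_s = 360° × (281 − 80)/365.25 = 198.111°.
sin δ = sin 23.44° × sin 198.111° = -0.12366, so δ = -7.103°.
cos h₀ = −tan(+62.9°) tan(-7.103°) = 0.2435, h₀ = 1.3248 rad.
Bracket: h₀ sin ϕ sin δ + cos ϕ cos δ sin h₀ = 1.3248×0.89021×-0.12366 + 0.45554×0.99233×0.96990 = -0.145838 + 0.438439 = 0.292601.
Q̄ = (S_0/π) × [bracket] = (1361/π) × 0.292601 = 126.76 W/m².
— Configuration B (ϕ=-22.0°):
cos h₀ = −tan(-22.0°) tan(-7.103°) = -0.0503, h₀ = 1.6212 rad.
Bracket: h₀ sin ϕ sin δ + cos ϕ cos δ sin h₀ = 1.6212×-0.37461×-0.12366 + 0.92718×0.99233×0.99873 = 0.075101 + 0.918900 = 0.994001.
Q̄ = (S_0/π) × [bracket] = (1361/π) × 0.994001 = 430.62 W/m².
Ratio Q̄_A / Q̄_B = 126.76 / 430.62 = 0.2944.

Q̄_A / Q̄_B ≈ 0.294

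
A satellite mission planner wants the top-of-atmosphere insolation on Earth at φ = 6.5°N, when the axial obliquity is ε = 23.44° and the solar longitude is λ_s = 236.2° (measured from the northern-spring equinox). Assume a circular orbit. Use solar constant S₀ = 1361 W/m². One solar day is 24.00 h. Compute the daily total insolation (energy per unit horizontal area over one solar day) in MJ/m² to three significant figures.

32.9 MJ/m²

Solar declination: sin δ = sin ε · sin λ_s = sin 23.44° × sin 236.2° = -0.33056, so δ = -19.303°.
cos H₀ = −tan(+6.5°) tan(-19.303°) = 0.0399, H₀ = 1.5309 rad.
Bracket: H₀ sin φ sin δ + cos φ cos δ sin H₀ = 1.5309×0.11320×-0.33056 + 0.99357×0.94379×0.99920 = -0.057285 + 0.936971 = 0.879686.
Q̄ = (S₀/π) × [bracket] = (1361/π) × 0.879686 = 381.10 W/m².
Daily total = Q̄ × 24.00 h × 3600 s/h = 381.10 × 24.00 × 3600 / 10⁶ = 32.93 MJ/m².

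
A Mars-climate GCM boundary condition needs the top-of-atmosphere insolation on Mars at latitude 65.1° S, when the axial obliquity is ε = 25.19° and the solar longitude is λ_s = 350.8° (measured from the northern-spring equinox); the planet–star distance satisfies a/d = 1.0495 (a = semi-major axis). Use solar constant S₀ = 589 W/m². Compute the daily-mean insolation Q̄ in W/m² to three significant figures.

Solar declination: sin δ = sin ε · sin λ_s = sin 25.19° × sin 350.8° = -0.06805, so δ = -3.902°.
cos H₀ = −tan(-65.1°) tan(-3.902°) = -0.1469, H₀ = 1.7183 rad.
Bracket: H₀ sin φ sin δ + cos φ cos δ sin H₀ = 1.7183×-0.90704×-0.06805 + 0.42104×0.99768×0.98915 = 0.106060 + 0.415506 = 0.521566.
Inverse-square distance factor (a/d)² = 1.0495² = 1.101450.
Q̄ = (S₀/π) × 1.101450 × [bracket] = (589/π) × 1.101450 × 0.521566 = 107.7 W/m².

Q̄ ≈ 108 W/m²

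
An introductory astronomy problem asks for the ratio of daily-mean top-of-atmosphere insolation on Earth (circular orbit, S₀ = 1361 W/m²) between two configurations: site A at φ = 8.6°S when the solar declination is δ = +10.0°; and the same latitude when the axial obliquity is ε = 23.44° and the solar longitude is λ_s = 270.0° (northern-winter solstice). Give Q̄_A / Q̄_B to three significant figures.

Q̄_A / Q̄_B ≈ 0.931

— Configuration A (φ=-8.6°):
cos H₀ = −tan(-8.6°) tan(+10.000°) = 0.0267, H₀ = 1.5441 rad.
Bracket: H₀ sin φ sin δ + cos φ cos δ sin H₀ = 1.5441×-0.14954×0.17365 + 0.98876×0.98481×0.99964 = -0.040097 + 0.973390 = 0.933293.
Q̄ = (S₀/π) × [bracket] = (1361/π) × 0.933293 = 404.32 W/m².
— Configuration B (φ=-8.6°):
Solar declination: sin δ = sin ε · sin λ_s = sin 23.44° × sin 270.0° = -0.39779, so δ = -23.440°.
cos H₀ = −tan(-8.6°) tan(-23.440°) = -0.0656, H₀ = 1.6364 rad.
Bracket: H₀ sin φ sin δ + cos φ cos δ sin H₀ = 1.6364×-0.14954×-0.39779 + 0.98876×0.91748×0.99785 = 0.097342 + 0.905217 = 1.002559.
Q̄ = (S₀/π) × [bracket] = (1361/π) × 1.002559 = 434.33 W/m².
Ratio Q̄_A / Q̄_B = 404.32 / 434.33 = 0.9309.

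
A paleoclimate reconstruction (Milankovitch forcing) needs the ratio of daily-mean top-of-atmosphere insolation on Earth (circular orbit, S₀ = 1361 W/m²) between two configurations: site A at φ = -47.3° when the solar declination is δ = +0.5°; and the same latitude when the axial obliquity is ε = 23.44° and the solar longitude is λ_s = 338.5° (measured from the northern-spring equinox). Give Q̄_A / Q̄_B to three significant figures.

Q̄_A / Q̄_B ≈ 0.788

— Configuration A (φ=-47.3°):
cos H₀ = −tan(-47.3°) tan(+0.500°) = 0.0095, H₀ = 1.5613 rad.
Bracket: H₀ sin φ sin δ + cos φ cos δ sin H₀ = 1.5613×-0.73491×0.00873 + 0.67816×0.99996×0.99996 = -0.010017 + 0.678106 = 0.668089.
Q̄ = (S₀/π) × [bracket] = (1361/π) × 0.668089 = 289.43 W/m².
— Configuration B (φ=-47.3°):
Solar declination: sin δ = sin ε · sin λ_s = sin 23.44° × sin 338.5° = -0.14579, so δ = -8.383°.
cos H₀ = −tan(-47.3°) tan(-8.383°) = -0.1597, H₀ = 1.7312 rad.
Bracket: H₀ sin φ sin δ + cos φ cos δ sin H₀ = 1.7312×-0.73491×-0.14579 + 0.67816×0.98932×0.98717 = 0.185485 + 0.662309 = 0.847794.
Q̄ = (S₀/π) × [bracket] = (1361/π) × 0.847794 = 367.28 W/m².
Ratio Q̄_A / Q̄_B = 289.43 / 367.28 = 0.7880.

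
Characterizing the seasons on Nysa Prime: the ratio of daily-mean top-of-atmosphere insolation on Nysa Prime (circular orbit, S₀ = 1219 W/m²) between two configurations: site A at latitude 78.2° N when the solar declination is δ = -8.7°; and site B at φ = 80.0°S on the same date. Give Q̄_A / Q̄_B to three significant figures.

— Configuration A (φ=+78.2°):
cos H₀ = −tan(+78.2°) tan(-8.700°) = 0.7325, H₀ = 0.7488 rad.
Bracket: H₀ sin φ sin δ + cos φ cos δ sin H₀ = 0.7488×0.97887×-0.15126 + 0.20450×0.98849×0.68080 = -0.110870 + 0.137621 = 0.026751.
Q̄ = (S₀/π) × [bracket] = (1219/π) × 0.026751 = 10.380 W/m².
— Configuration B (φ=-80.0°):
cos H₀ = −tan(-80.0°) tan(-8.700°) = -0.8678, H₀ = 2.6216 rad.
Bracket: H₀ sin φ sin δ + cos φ cos δ sin H₀ = 2.6216×-0.98481×-0.15126 + 0.17365×0.98849×0.49686 = 0.390520 + 0.085287 = 0.475807.
Q̄ = (S₀/π) × [bracket] = (1219/π) × 0.475807 = 184.62 W/m².
Ratio Q̄_A / Q̄_B = 10.380 / 184.62 = 0.05622.

Q̄_A / Q̄_B ≈ 0.0562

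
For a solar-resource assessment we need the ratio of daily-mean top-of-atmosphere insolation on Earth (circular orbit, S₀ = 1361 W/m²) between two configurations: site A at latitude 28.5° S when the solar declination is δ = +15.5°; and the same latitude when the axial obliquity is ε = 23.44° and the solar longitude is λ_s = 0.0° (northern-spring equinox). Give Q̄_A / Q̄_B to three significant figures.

— Configuration A (φ=-28.5°):
cos H₀ = −tan(-28.5°) tan(+15.500°) = 0.1506, H₀ = 1.4196 rad.
Bracket: H₀ sin φ sin δ + cos φ cos δ sin H₀ = 1.4196×-0.47716×0.26724 + 0.87882×0.96363×0.98860 = -0.181022 + 0.837203 = 0.656181.
Q̄ = (S₀/π) × [bracket] = (1361/π) × 0.656181 = 284.27 W/m².
— Configuration B (φ=-28.5°):
Solar declination: sin δ = sin ε · sin λ_s = sin 23.44° × sin 0.0° = 0.00000, so δ = +0.000°.
cos H₀ = −tan(-28.5°) tan(+0.000°) = 0.0000, H₀ = 1.5708 rad.
Bracket: H₀ sin φ sin δ + cos φ cos δ sin H₀ = 1.5708×-0.47716×0.00000 + 0.87882×1.00000×1.00000 = -0.000000 + 0.878820 = 0.878820.
Q̄ = (S₀/π) × [bracket] = (1361/π) × 0.878820 = 380.72 W/m².
Ratio Q̄_A / Q̄_B = 284.27 / 380.72 = 0.7467.

Q̄_A / Q̄_B ≈ 0.747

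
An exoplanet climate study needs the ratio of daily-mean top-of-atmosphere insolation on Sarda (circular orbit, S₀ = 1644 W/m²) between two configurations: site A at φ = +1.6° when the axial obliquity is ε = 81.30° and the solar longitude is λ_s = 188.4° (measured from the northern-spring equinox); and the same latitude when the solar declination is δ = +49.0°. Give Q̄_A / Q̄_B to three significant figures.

— Configuration A (φ=+1.6°):
Solar declination: sin δ = sin ε · sin λ_s = sin 81.30° × sin 188.4° = -0.14440, so δ = -8.303°.
cos H₀ = −tan(+1.6°) tan(-8.303°) = 0.0041, H₀ = 1.5667 rad.
Bracket: H₀ sin φ sin δ + cos φ cos δ sin H₀ = 1.5667×0.02792×-0.14440 + 0.99961×0.98952×0.99999 = -0.006316 + 0.989124 = 0.982808.
Q̄ = (S₀/π) × [bracket] = (1644/π) × 0.982808 = 514.30 W/m².
— Configuration B (φ=+1.6°):
cos H₀ = −tan(+1.6°) tan(+49.000°) = -0.0321, H₀ = 1.6029 rad.
Bracket: H₀ sin φ sin δ + cos φ cos δ sin H₀ = 1.6029×0.02792×0.75471 + 0.99961×0.65606×0.99948 = 0.033776 + 0.655463 = 0.689239.
Q̄ = (S₀/π) × [bracket] = (1644/π) × 0.689239 = 360.68 W/m².
Ratio Q̄_A / Q̄_B = 514.30 / 360.68 = 1.426.

Q̄_A / Q̄_B ≈ 1.43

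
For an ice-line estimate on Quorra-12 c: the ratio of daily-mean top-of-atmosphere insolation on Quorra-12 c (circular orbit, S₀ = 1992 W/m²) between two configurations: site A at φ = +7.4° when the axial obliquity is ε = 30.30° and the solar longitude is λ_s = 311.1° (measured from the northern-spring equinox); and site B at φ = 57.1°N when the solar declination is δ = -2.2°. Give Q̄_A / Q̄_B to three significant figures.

— Configuration A (φ=+7.4°):
Solar declination: sin δ = sin ε · sin λ_s = sin 30.30° × sin 311.1° = -0.38019, so δ = -22.346°.
cos H₀ = −tan(+7.4°) tan(-22.346°) = 0.0534, H₀ = 1.5174 rad.
Bracket: H₀ sin φ sin δ + cos φ cos δ sin H₀ = 1.5174×0.12880×-0.38019 + 0.99167×0.92491×0.99857 = -0.074305 + 0.915894 = 0.841589.
Q̄ = (S₀/π) × [bracket] = (1992/π) × 0.841589 = 533.63 W/m².
— Configuration B (φ=+57.1°):
cos H₀ = −tan(+57.1°) tan(-2.200°) = 0.0594, H₀ = 1.5114 rad.
Bracket: H₀ sin φ sin δ + cos φ cos δ sin H₀ = 1.5114×0.83962×-0.03839 + 0.54317×0.99926×0.99824 = -0.048717 + 0.541813 = 0.493096.
Q̄ = (S₀/π) × [bracket] = (1992/π) × 0.493096 = 312.66 W/m².
Ratio Q̄_A / Q̄_B = 533.63 / 312.66 = 1.707.

Q̄_A / Q̄_B ≈ 1.71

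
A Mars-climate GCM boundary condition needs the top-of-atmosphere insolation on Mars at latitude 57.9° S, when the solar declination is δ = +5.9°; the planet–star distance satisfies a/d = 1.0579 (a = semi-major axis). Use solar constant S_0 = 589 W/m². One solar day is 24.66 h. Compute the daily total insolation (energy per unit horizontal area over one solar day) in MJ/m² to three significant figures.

7.43 MJ/m²

cos h₀ = −tan(-57.9°) tan(+5.900°) = 0.1647, h₀ = 1.4053 rad.
Bracket: h₀ sin ϕ sin δ + cos ϕ cos δ sin h₀ = 1.4053×-0.84712×0.10279 + 0.53140×0.99470×0.98634 = -0.122367 + 0.521363 = 0.398996.
Inverse-square distance factor (a/d)² = 1.0579² = 1.119152.
Q̄ = (S_0/π) × 1.119152 × [bracket] = (589/π) × 1.119152 × 0.398996 = 83.719 W/m².
Daily total = Q̄ × 24.66 h × 3600 s/h = 83.719 × 24.66 × 3600 / 10⁶ = 7.432 MJ/m².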